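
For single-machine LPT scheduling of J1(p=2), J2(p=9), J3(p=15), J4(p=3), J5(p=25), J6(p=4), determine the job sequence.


LPT: sort by longest processing time first
  J5: p=25
  J3: p=15
  J2: p=9
  J6: p=4
  J4: p=3
  J1: p=2
Order: J5 → J3 → J2 → J6 → J4 → J1


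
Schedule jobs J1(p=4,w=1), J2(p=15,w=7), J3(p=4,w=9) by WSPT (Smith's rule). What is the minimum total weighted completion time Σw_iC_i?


WSPT order (by p/w): J3 → J2 → J1
  J3: C=4, w·C=9×4=36
  J2: C=19, w·C=7×19=133
  J1: C=23, w·C=1×23=23
Σ w·C = 192
= 192


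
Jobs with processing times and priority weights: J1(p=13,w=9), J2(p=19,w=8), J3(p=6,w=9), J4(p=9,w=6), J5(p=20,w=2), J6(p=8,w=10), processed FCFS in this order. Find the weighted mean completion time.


Completion times:
  J1: C=13, w×C=9×13=117
  J2: C=32, w×C=8×32=256
  J3: C=38, w×C=9×38=342
  J4: C=47, w×C=6×47=282
  J5: C=67, w×C=2×67=134
  J6: C=75, w×C=10×75=750
Sum w×C = 1881
Sum w = 44
Weighted avg = 1881/44
= 42.75


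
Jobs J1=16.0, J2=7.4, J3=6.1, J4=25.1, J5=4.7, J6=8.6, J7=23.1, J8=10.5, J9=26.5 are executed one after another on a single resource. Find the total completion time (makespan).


Sequential makespan: sum all processing times
= 16.0 + 7.4 + 6.1 + 25.1 + 4.7 + 8.6 + 23.1 + 10.5 + 26.5
= 128.0 time units


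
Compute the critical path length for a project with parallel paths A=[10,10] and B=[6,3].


Path A: 10 + 10 = 20
Path B: 6 + 3 = 9
Critical path = longest = max(20, 9)
= 20 (Path A)


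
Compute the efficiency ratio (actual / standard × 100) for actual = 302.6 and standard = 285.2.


Efficiency = (actual / standard) × 100
= (302.6 / 285.2) × 100
= 106.1%


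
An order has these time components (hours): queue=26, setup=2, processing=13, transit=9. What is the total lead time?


Lead time = queue + setup + processing + transit
= 26 + 2 + 13 + 9
= 50 hours


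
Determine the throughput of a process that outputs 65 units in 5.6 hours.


Throughput = units / time
= 65 / 5.6
= 11.6 units/hour


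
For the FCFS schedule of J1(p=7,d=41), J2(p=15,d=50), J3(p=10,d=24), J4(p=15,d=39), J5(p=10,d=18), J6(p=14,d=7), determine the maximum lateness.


Lateness per job (L = C - d):
  J1: C=7, d=41, L=-34
  J2: C=22, d=50, L=-28
  J3: C=32, d=24, L=8
  J4: C=47, d=39, L=8
  J5: C=57, d=18, L=39
  J6: C=71, d=7, L=64
Lmax = max(-34, -28, 8, 8, 39, 64)
= 64


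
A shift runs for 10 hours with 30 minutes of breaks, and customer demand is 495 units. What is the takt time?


Available = 10×60 - 30 = 570 min
Takt time = 570 / 495
= 1.15 min/unit


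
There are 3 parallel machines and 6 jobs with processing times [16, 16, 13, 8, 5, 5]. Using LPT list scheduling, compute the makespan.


Jobs (LPT sorted): [16, 16, 13, 8, 5, 5]
Machines: 3
  J=16 → Machine 1 (load: 0+16=16)
  J=16 → Machine 2 (load: 0+16=16)
  J=13 → Machine 3 (load: 0+13=13)
  J=8 → Machine 3 (load: 13+8=21)
  J=5 → Machine 1 (load: 16+5=21)
  J=5 → Machine 2 (load: 16+5=21)
Machine loads: [21, 21, 21]
Makespan = max = 21 time units


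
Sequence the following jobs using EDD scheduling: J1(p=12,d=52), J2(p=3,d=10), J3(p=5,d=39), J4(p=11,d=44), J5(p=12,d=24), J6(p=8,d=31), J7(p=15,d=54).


EDD: sort by earliest due date
  J2: d=10, p=3
  J5: d=24, p=12
  J6: d=31, p=8
  J3: d=39, p=5
  J4: d=44, p=11
  J1: d=52, p=12
  J7: d=54, p=15
Order: J2 → J5 → J6 → J3 → J4 → J1 → J7


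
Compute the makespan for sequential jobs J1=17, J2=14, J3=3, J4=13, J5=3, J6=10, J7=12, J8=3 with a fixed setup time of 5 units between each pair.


Makespan = Σ processing + (n-1) × setup
= (17 + 14 + 3 + 13 + 3 + 10 + 12 + 3) + (8-1)×5
= 75 + 35
= 110 time units


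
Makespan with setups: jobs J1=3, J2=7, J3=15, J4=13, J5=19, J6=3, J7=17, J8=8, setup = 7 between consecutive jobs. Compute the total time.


Makespan = Σ processing + (n-1) × setup
= (3 + 7 + 15 + 13 + 19 + 3 + 17 + 8) + (8-1)×7
= 85 + 49
= 134 time units


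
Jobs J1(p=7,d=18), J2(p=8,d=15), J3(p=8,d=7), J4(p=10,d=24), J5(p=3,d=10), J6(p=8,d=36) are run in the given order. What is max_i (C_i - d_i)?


Lateness per job (L = C - d):
  J1: C=7, d=18, L=-11
  J2: C=15, d=15, L=0
  J3: C=23, d=7, L=16
  J4: C=33, d=24, L=9
  J5: C=36, d=10, L=26
  J6: C=44, d=36, L=8
Lmax = max(-11, 0, 16, 9, 26, 8)
= 26


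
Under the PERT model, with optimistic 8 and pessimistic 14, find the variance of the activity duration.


σ² = ((p - o) / 6)² = (p - o)² / 36
= (14 - 8)² / 36
= 6² / 36
= 36 / 36
= 1.0000


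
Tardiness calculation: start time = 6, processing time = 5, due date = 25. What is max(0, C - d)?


Completion = start + processing = 6 + 5 = 11
Tardiness = max(0, C - d) = max(0, 11 - 25)
= max(0, -14)
= 0


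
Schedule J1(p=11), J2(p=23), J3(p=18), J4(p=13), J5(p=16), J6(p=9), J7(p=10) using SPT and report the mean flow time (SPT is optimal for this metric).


SPT order: J6 → J7 → J1 → J4 → J5 → J3 → J2
Completion times:
  J6: C=9
  J7: C=19
  J1: C=30
  J4: C=43
  J5: C=59
  J3: C=77
  J2: C=100
Sum = 337, n = 7
Mean flow = 337/7
= 48.14


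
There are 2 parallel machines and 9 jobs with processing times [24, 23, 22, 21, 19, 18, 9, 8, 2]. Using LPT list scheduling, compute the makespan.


Jobs (LPT sorted): [24, 23, 22, 21, 19, 18, 9, 8, 2]
Machines: 2
  J=24 → Machine 1 (load: 0+24=24)
  J=23 → Machine 2 (load: 0+23=23)
  J=22 → Machine 2 (load: 23+22=45)
  J=21 → Machine 1 (load: 24+21=45)
  J=19 → Machine 1 (load: 45+19=64)
  J=18 → Machine 2 (load: 45+18=63)
  J=9 → Machine 2 (load: 63+9=72)
  J=8 → Machine 1 (load: 64+8=72)
  J=2 → Machine 1 (load: 72+2=74)
Machine loads: [74, 72]
Makespan = max = 74 time units


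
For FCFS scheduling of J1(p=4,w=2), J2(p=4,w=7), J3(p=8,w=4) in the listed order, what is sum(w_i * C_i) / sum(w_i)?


Completion times:
  J1: C=4, w×C=2×4=8
  J2: C=8, w×C=7×8=56
  J3: C=16, w×C=4×16=64
Sum w×C = 128
Sum w = 13
Weighted avg = 128/13
= 9.85


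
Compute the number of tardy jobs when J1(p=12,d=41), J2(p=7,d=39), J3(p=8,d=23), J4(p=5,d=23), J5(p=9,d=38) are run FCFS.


Completion vs due date:
  J1: C=12, d=41 → on time
  J2: C=19, d=39 → on time
  J3: C=27, d=23 → TARDY
  J4: C=32, d=23 → TARDY
  J5: C=41, d=38 → TARDY
Tardy jobs: J3, J4, J5
Count = 3


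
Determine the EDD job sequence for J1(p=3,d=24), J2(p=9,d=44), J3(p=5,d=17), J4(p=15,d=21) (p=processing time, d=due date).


EDD: sort by earliest due date
  J3: d=17, p=5
  J4: d=21, p=15
  J1: d=24, p=3
  J2: d=44, p=9
Order: J3 → J4 → J1 → J2


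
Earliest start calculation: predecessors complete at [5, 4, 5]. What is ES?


ES = max of all predecessor completion times
Predecessors: [5, 4, 5]
ES = max(5, 4, 5)
= 5


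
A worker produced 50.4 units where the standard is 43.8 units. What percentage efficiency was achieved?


Efficiency = (actual / standard) × 100
= (50.4 / 43.8) × 100
= 115.1%


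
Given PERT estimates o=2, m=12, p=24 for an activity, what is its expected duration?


te = (o + 4m + p) / 6
= (2 + 4×12 + 24) / 6
= (2 + 48 + 24) / 6
= 74 / 6
= 12.33


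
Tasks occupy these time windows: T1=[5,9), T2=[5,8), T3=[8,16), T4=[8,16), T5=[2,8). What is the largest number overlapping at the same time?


Check each time point for overlaps:
  t=5: 3 tasks active (T1, T2, T5)
Max concurrent = 3


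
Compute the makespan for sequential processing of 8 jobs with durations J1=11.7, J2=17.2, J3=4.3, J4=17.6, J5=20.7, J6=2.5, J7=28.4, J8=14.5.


Sequential makespan: sum all processing times
= 11.7 + 17.2 + 4.3 + 17.6 + 20.7 + 2.5 + 28.4 + 14.5
= 116.9 time units


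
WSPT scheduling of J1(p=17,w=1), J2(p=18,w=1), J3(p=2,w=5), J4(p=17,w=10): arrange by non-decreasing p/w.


WSPT (Smith's rule): sort by p/w ascending
  J3: p/w = 2/5 = 0.400
  J4: p/w = 17/10 = 1.700
  J1: p/w = 17/1 = 17.000
  J2: p/w = 18/1 = 18.000
Order: J3 → J4 → J1 → J2


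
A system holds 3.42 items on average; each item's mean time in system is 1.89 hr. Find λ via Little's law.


Little's law: L = λW → λ = L / W
= 3.42 / 1.89
= 1.81 per hour


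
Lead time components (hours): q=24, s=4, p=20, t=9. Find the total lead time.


Lead time = queue + setup + processing + transit
= 24 + 4 + 20 + 9
= 57 hours


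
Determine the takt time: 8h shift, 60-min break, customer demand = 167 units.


Available = 8×60 - 60 = 420 min
Takt time = 420 / 167
= 2.51 min/unit


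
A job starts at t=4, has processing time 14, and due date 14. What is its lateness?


Completion = 4 + 14 = 18
Lateness = C - d = 18 - 14
= 4


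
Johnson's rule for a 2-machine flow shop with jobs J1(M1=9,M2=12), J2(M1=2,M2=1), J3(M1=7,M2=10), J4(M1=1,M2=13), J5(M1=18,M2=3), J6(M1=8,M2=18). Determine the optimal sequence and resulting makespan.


Johnson's rule:
Group 1 (M1≤M2, sort by M1): ['J4', 'J3', 'J6', 'J1']
Group 2 (M1>M2, sort desc M2): ['J5', 'J2']
Sequence: J4 → J3 → J6 → J1 → J5 → J2
Makespan calculation:
  J4: M1 done=1, M2 done=14
  J3: M1 done=8, M2 done=24
  J6: M1 done=16, M2 done=42
  J1: M1 done=25, M2 done=54
  J5: M1 done=43, M2 done=57
  J2: M1 done=45, M2 done=58
= Sequence: J4 → J3 → J6 → J1 → J5 → J2, Makespan: 58


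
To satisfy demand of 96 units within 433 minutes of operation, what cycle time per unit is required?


Cycle time = available time / demand
= 433 / 96
= 4.51 min/unit


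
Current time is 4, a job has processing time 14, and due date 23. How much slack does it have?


Slack = due - current_time - processing
= 23 - 4 - 14
= 5


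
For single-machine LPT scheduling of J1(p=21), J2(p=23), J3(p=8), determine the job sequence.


LPT: sort by longest processing time first
  J2: p=23
  J1: p=21
  J3: p=8
Order: J2 → J1 → J3


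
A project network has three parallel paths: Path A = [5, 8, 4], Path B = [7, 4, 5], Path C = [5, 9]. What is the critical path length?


Path A: 5 + 8 + 4 = 17
Path B: 7 + 4 + 5 = 16
Path C: 5 + 9 = 14
Critical path = longest = max(17, 16, 14)
= 17 (Path A)


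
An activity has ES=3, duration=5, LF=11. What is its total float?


EF = ES + duration = 3 + 5 = 8
LS = LF - duration = 11 - 5 = 6
Total Float = LF - EF = 11 - 8
(or LS - ES = 6 - 3)
= 3


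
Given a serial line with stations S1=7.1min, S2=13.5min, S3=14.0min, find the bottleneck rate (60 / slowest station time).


Bottleneck = longest station time
Station times: [7.1, 13.5, 14.0]
Max = 14.0 min
Rate = 60 / 14.0
= 4.29 units/hour (bottleneck: 14.0min)


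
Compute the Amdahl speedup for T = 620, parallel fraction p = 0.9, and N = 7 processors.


Amdahl's law: T_p = T × ((1-p) + p/N)
= 620 × ((1-0.9) + 0.9/7)
= 620 × (0.10 + 0.1286)
= 620 × 0.2286
= 141.71
Speedup = 620/141.71
= 4.38×


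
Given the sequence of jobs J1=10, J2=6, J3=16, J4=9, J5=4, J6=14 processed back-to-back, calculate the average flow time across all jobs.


Completion times:
  J1: completes at 10
  J2: completes at 16
  J3: completes at 32
  J4: completes at 41
  J5: completes at 45
  J6: completes at 59
Sum = 203
Average = 203/6
= 33.83


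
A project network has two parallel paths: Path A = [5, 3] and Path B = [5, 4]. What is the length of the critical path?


Path A: 5 + 3 = 8
Path B: 5 + 4 = 9
Critical path = longest = max(8, 9)
= 9 (Path B)


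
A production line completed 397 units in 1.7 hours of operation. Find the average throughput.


Throughput = units / time
= 397 / 1.7
= 233.5 units/hour


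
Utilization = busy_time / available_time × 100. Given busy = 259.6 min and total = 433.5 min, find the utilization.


Utilization = busy / total × 100
= 259.6 / 433.5 × 100
= 59.9%


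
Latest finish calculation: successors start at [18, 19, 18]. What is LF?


LF = min of all successor start times
Successors start at: [18, 19, 18]
LF = min(18, 19, 18)
= 18


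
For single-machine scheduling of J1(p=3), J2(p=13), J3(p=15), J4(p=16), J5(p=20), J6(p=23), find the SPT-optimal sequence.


SPT: sort by shortest processing time
  J1: p=3
  J2: p=13
  J3: p=15
  J4: p=16
  J5: p=20
  J6: p=23
Order: J1 → J2 → J3 → J4 → J5 → J6


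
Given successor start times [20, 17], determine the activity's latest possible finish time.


LF = min of all successor start times
Successors start at: [20, 17]
LF = min(20, 17)
= 17


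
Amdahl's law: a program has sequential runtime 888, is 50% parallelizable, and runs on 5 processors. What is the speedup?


Amdahl's law: T_p = T × ((1-p) + p/N)
= 888 × ((1-0.5) + 0.5/5)
= 888 × (0.50 + 0.1000)
= 888 × 0.6000
= 532.80
Speedup = 888/532.80
= 1.67×


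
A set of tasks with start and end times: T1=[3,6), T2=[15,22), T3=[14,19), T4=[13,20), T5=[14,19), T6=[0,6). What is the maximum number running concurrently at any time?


Check each time point for overlaps:
  t=15: 4 tasks active (T2, T3, T4, T5)
Max concurrent = 4


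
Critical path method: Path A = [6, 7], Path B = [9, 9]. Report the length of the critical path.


Path A: 6 + 7 = 13
Path B: 9 + 9 = 18
Critical path = longest = max(13, 18)
= 18 (Path B)


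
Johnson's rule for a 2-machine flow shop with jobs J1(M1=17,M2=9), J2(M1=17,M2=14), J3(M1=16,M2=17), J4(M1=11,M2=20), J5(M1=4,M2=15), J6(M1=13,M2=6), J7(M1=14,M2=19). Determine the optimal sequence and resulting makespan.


Johnson's rule:
Group 1 (M1≤M2, sort by M1): ['J5', 'J4', 'J7', 'J3']
Group 2 (M1>M2, sort desc M2): ['J2', 'J1', 'J6']
Sequence: J5 → J4 → J7 → J3 → J2 → J1 → J6
Makespan calculation:
  J5: M1 done=4, M2 done=19
  J4: M1 done=15, M2 done=39
  J7: M1 done=29, M2 done=58
  J3: M1 done=45, M2 done=75
  J2: M1 done=62, M2 done=89
  J1: M1 done=79, M2 done=98
  J6: M1 done=92, M2 done=104
= Sequence: J5 → J4 → J7 → J3 → J2 → J1 → J6, Makespan: 104


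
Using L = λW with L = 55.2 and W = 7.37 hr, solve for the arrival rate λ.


Little's law: L = λW → λ = L / W
= 55.2 / 7.37
= 7.49 per hour


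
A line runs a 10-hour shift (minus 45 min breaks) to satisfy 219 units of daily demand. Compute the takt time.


Available = 10×60 - 45 = 555 min
Takt time = 555 / 219
= 2.53 min/unit


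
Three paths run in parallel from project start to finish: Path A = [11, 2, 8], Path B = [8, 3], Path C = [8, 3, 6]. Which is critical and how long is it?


Path A: 11 + 2 + 8 = 21
Path B: 8 + 3 = 11
Path C: 8 + 3 + 6 = 17
Critical path = longest = max(21, 11, 17)
= 21 (Path A)


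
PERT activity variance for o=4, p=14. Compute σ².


σ² = ((p - o) / 6)² = (p - o)² / 36
= (14 - 4)² / 36
= 10² / 36
= 100 / 36
= 2.7778


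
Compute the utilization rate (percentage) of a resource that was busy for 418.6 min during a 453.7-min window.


Utilization = busy / total × 100
= 418.6 / 453.7 × 100
= 92.3%


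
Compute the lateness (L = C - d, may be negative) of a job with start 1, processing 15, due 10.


Completion = 1 + 15 = 16
Lateness = C - d = 16 - 10
= 6


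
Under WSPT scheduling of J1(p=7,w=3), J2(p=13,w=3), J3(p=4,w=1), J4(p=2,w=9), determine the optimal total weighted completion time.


WSPT order (by p/w): J4 → J1 → J3 → J2
  J4: C=2, w·C=9×2=18
  J1: C=9, w·C=3×9=27
  J3: C=13, w·C=1×13=13
  J2: C=26, w·C=3×26=78
Σ w·C = 136
= 136


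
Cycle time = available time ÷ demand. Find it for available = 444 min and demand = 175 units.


Cycle time = available time / demand
= 444 / 175
= 2.54 min/unit


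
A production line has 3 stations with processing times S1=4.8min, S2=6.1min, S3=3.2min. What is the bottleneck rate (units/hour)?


Bottleneck = longest station time
Station times: [4.8, 6.1, 3.2]
Max = 6.1 min
Rate = 60 / 6.1
= 9.84 units/hour (bottleneck: 6.1min)


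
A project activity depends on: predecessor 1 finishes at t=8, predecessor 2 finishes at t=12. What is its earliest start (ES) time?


ES = max of all predecessor completion times
Predecessors: [8, 12]
ES = max(8, 12)
= 12


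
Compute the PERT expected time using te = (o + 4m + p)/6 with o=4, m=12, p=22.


te = (o + 4m + p) / 6
= (4 + 4×12 + 22) / 6
= (4 + 48 + 22) / 6
= 74 / 6
= 12.33


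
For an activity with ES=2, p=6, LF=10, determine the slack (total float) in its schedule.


EF = ES + duration = 2 + 6 = 8
LS = LF - duration = 10 - 6 = 4
Total Float = LF - EF = 10 - 8
(or LS - ES = 4 - 2)
= 2


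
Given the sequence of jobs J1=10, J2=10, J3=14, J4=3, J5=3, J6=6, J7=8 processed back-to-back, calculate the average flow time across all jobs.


Completion times:
  J1: completes at 10
  J2: completes at 20
  J3: completes at 34
  J4: completes at 37
  J5: completes at 40
  J6: completes at 46
  J7: completes at 54
Sum = 241
Average = 241/7
= 34.43


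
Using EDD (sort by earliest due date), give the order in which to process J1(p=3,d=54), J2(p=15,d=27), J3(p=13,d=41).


EDD: sort by earliest due date
  J2: d=27, p=15
  J3: d=41, p=13
  J1: d=54, p=3
Order: J2 → J3 → J1


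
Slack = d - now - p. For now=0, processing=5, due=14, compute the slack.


Slack = due - current_time - processing
= 14 - 0 - 5
= 9


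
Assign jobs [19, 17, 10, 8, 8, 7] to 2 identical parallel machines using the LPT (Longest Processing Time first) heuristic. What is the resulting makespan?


Jobs (LPT sorted): [19, 17, 10, 8, 8, 7]
Machines: 2
  J=19 → Machine 1 (load: 0+19=19)
  J=17 → Machine 2 (load: 0+17=17)
  J=10 → Machine 2 (load: 17+10=27)
  J=8 → Machine 1 (load: 19+8=27)
  J=8 → Machine 1 (load: 27+8=35)
  J=7 → Machine 2 (load: 27+7=34)
Machine loads: [35, 34]
Makespan = max = 35 time units


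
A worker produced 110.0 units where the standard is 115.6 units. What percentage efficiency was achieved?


Efficiency = (actual / standard) × 100
= (110.0 / 115.6) × 100
= 95.2%


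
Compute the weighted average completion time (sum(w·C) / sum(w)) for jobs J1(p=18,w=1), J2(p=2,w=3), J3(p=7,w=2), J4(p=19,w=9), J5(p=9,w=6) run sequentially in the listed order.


Completion times:
  J1: C=18, w×C=1×18=18
  J2: C=20, w×C=3×20=60
  J3: C=27, w×C=2×27=54
  J4: C=46, w×C=9×46=414
  J5: C=55, w×C=6×55=330
Sum w×C = 876
Sum w = 21
Weighted avg = 876/21
= 41.71


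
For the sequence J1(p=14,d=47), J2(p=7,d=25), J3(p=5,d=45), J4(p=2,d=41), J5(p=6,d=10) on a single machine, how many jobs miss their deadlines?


Completion vs due date:
  J1: C=14, d=47 → on time
  J2: C=21, d=25 → on time
  J3: C=26, d=45 → on time
  J4: C=28, d=41 → on time
  J5: C=34, d=10 → TARDY
Tardy jobs: J5
Count = 1


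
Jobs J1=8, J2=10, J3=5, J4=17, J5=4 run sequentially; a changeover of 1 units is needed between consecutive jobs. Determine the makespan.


Makespan = Σ processing + (n-1) × setup
= (8 + 10 + 5 + 17 + 4) + (5-1)×1
= 44 + 4
= 48 time units


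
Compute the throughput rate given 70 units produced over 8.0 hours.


Throughput = units / time
= 70 / 8.0
= 8.8 units/hour


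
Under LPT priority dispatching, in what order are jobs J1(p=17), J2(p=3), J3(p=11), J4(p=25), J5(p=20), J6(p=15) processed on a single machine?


LPT: sort by longest processing time first
  J4: p=25
  J5: p=20
  J1: p=17
  J6: p=15
  J3: p=11
  J2: p=3
Order: J4 → J5 → J1 → J6 → J3 → J2


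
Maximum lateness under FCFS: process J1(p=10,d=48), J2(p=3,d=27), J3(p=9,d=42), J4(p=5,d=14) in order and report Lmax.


Lateness per job (L = C - d):
  J1: C=10, d=48, L=-38
  J2: C=13, d=27, L=-14
  J3: C=22, d=42, L=-20
  J4: C=27, d=14, L=13
Lmax = max(-38, -14, -20, 13)
= 13


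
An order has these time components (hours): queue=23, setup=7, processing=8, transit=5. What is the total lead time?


Lead time = queue + setup + processing + transit
= 23 + 7 + 8 + 5
= 43 hours


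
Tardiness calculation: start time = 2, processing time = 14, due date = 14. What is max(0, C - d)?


Completion = start + processing = 2 + 14 = 16
Tardiness = max(0, C - d) = max(0, 16 - 14)
= max(0, 2)
= 2


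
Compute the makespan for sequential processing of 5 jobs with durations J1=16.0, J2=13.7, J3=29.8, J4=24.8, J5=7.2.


Sequential makespan: sum all processing times
= 16.0 + 13.7 + 29.8 + 24.8 + 7.2
= 91.5 time units


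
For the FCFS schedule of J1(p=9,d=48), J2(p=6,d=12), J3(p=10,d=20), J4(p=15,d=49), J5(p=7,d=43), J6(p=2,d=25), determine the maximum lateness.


Lateness per job (L = C - d):
  J1: C=9, d=48, L=-39
  J2: C=15, d=12, L=3
  J3: C=25, d=20, L=5
  J4: C=40, d=49, L=-9
  J5: C=47, d=43, L=4
  J6: C=49, d=25, L=24
Lmax = max(-39, 3, 5, -9, 4, 24)
= 24


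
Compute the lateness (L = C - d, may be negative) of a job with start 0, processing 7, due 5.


Completion = 0 + 7 = 7
Lateness = C - d = 7 - 5
= 2


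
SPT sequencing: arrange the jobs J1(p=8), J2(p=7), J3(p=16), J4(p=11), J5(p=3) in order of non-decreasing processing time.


SPT: sort by shortest processing time
  J5: p=3
  J2: p=7
  J1: p=8
  J4: p=11
  J3: p=16
Order: J5 → J2 → J1 → J4 → J3


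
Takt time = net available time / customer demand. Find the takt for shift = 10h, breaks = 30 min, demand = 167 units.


Available = 10×60 - 30 = 570 min
Takt time = 570 / 167
= 3.41 min/unit


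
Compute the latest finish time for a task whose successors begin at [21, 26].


LF = min of all successor start times
Successors start at: [21, 26]
LF = min(21, 26)
= 21


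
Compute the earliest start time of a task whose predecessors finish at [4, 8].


ES = max of all predecessor completion times
Predecessors: [4, 8]
ES = max(4, 8)
= 8


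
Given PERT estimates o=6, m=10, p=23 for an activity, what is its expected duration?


te = (o + 4m + p) / 6
= (6 + 4×10 + 23) / 6
= (6 + 40 + 23) / 6
= 69 / 6
= 11.50


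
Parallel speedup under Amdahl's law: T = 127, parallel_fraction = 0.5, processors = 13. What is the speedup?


Amdahl's law: T_p = T × ((1-p) + p/N)
= 127 × ((1-0.5) + 0.5/13)
= 127 × (0.50 + 0.0385)
= 127 × 0.5385
= 68.38
Speedup = 127/68.38
= 1.86×


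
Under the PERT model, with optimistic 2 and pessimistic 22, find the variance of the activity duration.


σ² = ((p - o) / 6)² = (p - o)² / 36
= (22 - 2)² / 36
= 20² / 36
= 400 / 36
= 11.1111


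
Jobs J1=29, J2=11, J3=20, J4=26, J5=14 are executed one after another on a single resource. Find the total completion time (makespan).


Sequential makespan: sum all processing times
= 29 + 11 + 20 + 26 + 14
= 100 time units


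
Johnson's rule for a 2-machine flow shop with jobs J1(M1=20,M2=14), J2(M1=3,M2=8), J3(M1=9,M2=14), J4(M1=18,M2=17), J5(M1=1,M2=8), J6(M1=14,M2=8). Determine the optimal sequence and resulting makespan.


Johnson's rule:
Group 1 (M1≤M2, sort by M1): ['J5', 'J2', 'J3']
Group 2 (M1>M2, sort desc M2): ['J4', 'J1', 'J6']
Sequence: J5 → J2 → J3 → J4 → J1 → J6
Makespan calculation:
  J5: M1 done=1, M2 done=9
  J2: M1 done=4, M2 done=17
  J3: M1 done=13, M2 done=31
  J4: M1 done=31, M2 done=48
  J1: M1 done=51, M2 done=65
  J6: M1 done=65, M2 done=73
= Sequence: J5 → J2 → J3 → J4 → J1 → J6, Makespan: 73


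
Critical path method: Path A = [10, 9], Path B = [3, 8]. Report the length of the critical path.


Path A: 10 + 9 = 19
Path B: 3 + 8 = 11
Critical path = longest = max(19, 11)
= 19 (Path A)


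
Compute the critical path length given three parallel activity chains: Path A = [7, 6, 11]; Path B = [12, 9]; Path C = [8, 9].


Path A: 7 + 6 + 11 = 24
Path B: 12 + 9 = 21
Path C: 8 + 9 = 17
Critical path = longest = max(24, 21, 17)
= 24 (Path A)


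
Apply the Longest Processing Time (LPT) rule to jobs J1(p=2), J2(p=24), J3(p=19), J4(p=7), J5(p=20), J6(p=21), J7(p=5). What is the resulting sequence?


LPT: sort by longest processing time first
  J2: p=24
  J6: p=21
  J5: p=20
  J3: p=19
  J4: p=7
  J7: p=5
  J1: p=2
Order: J2 → J6 → J5 → J3 → J4 → J7 → J1


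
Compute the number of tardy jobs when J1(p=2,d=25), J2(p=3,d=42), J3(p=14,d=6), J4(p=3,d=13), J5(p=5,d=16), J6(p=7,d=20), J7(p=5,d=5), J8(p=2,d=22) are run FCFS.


Completion vs due date:
  J1: C=2, d=25 → on time
  J2: C=5, d=42 → on time
  J3: C=19, d=6 → TARDY
  J4: C=22, d=13 → TARDY
  J5: C=27, d=16 → TARDY
  J6: C=34, d=20 → TARDY
  J7: C=39, d=5 → TARDY
  J8: C=41, d=22 → TARDY
Tardy jobs: J3, J4, J5, J6, J7, J8
Count = 6


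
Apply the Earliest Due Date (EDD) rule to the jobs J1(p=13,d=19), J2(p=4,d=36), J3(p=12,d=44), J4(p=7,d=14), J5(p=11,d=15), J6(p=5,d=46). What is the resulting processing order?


EDD: sort by earliest due date
  J4: d=14, p=7
  J5: d=15, p=11
  J1: d=19, p=13
  J2: d=36, p=4
  J3: d=44, p=12
  J6: d=46, p=5
Order: J4 → J5 → J1 → J2 → J3 → J6


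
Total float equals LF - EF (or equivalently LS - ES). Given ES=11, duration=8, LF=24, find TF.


EF = ES + duration = 11 + 8 = 19
LS = LF - duration = 24 - 8 = 16
Total Float = LF - EF = 24 - 19
(or LS - ES = 16 - 11)
= 5


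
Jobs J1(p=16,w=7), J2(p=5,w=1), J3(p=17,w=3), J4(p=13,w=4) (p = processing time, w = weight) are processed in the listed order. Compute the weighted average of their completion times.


Completion times:
  J1: C=16, w×C=7×16=112
  J2: C=21, w×C=1×21=21
  J3: C=38, w×C=3×38=114
  J4: C=51, w×C=4×51=204
Sum w×C = 451
Sum w = 15
Weighted avg = 451/15
= 30.07


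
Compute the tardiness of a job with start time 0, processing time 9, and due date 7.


Completion = start + processing = 0 + 9 = 9
Tardiness = max(0, C - d) = max(0, 9 - 7)
= max(0, 2)
= 2


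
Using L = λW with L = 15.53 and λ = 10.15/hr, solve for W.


Little's law: L = λW → W = L / λ
= 15.53 / 10.15
= 1.53 hours


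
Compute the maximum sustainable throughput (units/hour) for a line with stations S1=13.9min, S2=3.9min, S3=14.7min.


Bottleneck = longest station time
Station times: [13.9, 3.9, 14.7]
Max = 14.7 min
Rate = 60 / 14.7
= 4.08 units/hour (bottleneck: 14.7min)


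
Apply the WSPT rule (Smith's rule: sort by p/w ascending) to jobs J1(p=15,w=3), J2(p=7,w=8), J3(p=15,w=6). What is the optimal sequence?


WSPT (Smith's rule): sort by p/w ascending
  J2: p/w = 7/8 = 0.875
  J3: p/w = 15/6 = 2.500
  J1: p/w = 15/3 = 5.000
Order: J2 → J3 → J1


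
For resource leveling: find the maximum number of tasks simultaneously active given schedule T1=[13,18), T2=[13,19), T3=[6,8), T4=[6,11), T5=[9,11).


Check each time point for overlaps:
  t=6: 2 tasks active (T3, T4)
Max concurrent = 2


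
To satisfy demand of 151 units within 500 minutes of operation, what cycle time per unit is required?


Cycle time = available time / demand
= 500 / 151
= 3.31 min/unit


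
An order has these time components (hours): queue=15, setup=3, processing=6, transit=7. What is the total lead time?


Lead time = queue + setup + processing + transit
= 15 + 3 + 6 + 7
= 31 hours


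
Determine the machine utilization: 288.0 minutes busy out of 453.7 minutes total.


Utilization = busy / total × 100
= 288.0 / 453.7 × 100
= 63.5%


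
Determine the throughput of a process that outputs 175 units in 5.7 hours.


Throughput = units / time
= 175 / 5.7
= 30.7 units/hour


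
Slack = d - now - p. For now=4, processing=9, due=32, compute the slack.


Slack = due - current_time - processing
= 32 - 4 - 9
= 19


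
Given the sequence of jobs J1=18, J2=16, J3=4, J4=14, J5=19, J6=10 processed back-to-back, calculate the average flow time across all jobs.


Completion times:
  J1: completes at 18
  J2: completes at 34
  J3: completes at 38
  J4: completes at 52
  J5: completes at 71
  J6: completes at 81
Sum = 294
Average = 294/6
= 49.00


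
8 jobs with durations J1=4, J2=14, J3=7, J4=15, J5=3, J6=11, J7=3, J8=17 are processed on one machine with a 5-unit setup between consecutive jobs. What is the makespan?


Makespan = Σ processing + (n-1) × setup
= (4 + 14 + 7 + 15 + 3 + 11 + 3 + 17) + (8-1)×5
= 74 + 35
= 109 time units


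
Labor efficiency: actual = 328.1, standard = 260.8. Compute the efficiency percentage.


Efficiency = (actual / standard) × 100
= (328.1 / 260.8) × 100
= 125.8%


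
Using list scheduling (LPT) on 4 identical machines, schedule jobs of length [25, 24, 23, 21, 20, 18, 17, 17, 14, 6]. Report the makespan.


Jobs (LPT sorted): [25, 24, 23, 21, 20, 18, 17, 17, 14, 6]
Machines: 4
  J=25 → Machine 1 (load: 0+25=25)
  J=24 → Machine 2 (load: 0+24=24)
  J=23 → Machine 3 (load: 0+23=23)
  J=21 → Machine 4 (load: 0+21=21)
  J=20 → Machine 4 (load: 21+20=41)
  J=18 → Machine 3 (load: 23+18=41)
  J=17 → Machine 2 (load: 24+17=41)
  J=17 → Machine 1 (load: 25+17=42)
  J=14 → Machine 2 (load: 41+14=55)
  J=6 → Machine 3 (load: 41+6=47)
Machine loads: [42, 55, 47, 41]
Makespan = max = 55 time units


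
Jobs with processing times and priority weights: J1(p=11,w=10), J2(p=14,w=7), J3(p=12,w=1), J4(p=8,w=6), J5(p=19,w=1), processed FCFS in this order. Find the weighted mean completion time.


Completion times:
  J1: C=11, w×C=10×11=110
  J2: C=25, w×C=7×25=175
  J3: C=37, w×C=1×37=37
  J4: C=45, w×C=6×45=270
  J5: C=64, w×C=1×64=64
Sum w×C = 656
Sum w = 25
Weighted avg = 656/25
= 26.24


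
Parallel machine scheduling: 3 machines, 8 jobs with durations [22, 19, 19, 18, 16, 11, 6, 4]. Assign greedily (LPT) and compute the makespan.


Jobs (LPT sorted): [22, 19, 19, 18, 16, 11, 6, 4]
Machines: 3
  J=22 → Machine 1 (load: 0+22=22)
  J=19 → Machine 2 (load: 0+19=19)
  J=19 → Machine 3 (load: 0+19=19)
  J=18 → Machine 2 (load: 19+18=37)
  J=16 → Machine 3 (load: 19+16=35)
  J=11 → Machine 1 (load: 22+11=33)
  J=6 → Machine 1 (load: 33+6=39)
  J=4 → Machine 3 (load: 35+4=39)
Machine loads: [39, 37, 39]
Makespan = max = 39 time units


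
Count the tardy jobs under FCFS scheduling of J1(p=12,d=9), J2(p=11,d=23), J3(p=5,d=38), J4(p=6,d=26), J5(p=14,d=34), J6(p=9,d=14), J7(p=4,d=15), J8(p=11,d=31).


Completion vs due date:
  J1: C=12, d=9 → TARDY
  J2: C=23, d=23 → on time
  J3: C=28, d=38 → on time
  J4: C=34, d=26 → TARDY
  J5: C=48, d=34 → TARDY
  J6: C=57, d=14 → TARDY
  J7: C=61, d=15 → TARDY
  J8: C=72, d=31 → TARDY
Tardy jobs: J1, J4, J5, J6, J7, J8
Count = 6


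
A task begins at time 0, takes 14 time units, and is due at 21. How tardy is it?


Completion = start + processing = 0 + 14 = 14
Tardiness = max(0, C - d) = max(0, 14 - 21)
= max(0, -7)
= 0


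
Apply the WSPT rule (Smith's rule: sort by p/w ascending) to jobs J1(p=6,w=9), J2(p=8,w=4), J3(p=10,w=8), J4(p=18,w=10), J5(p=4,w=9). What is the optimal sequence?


WSPT (Smith's rule): sort by p/w ascending
  J5: p/w = 4/9 = 0.444
  J1: p/w = 6/9 = 0.667
  J3: p/w = 10/8 = 1.250
  J4: p/w = 18/10 = 1.800
  J2: p/w = 8/4 = 2.000
Order: J5 → J1 → J3 → J4 → J2


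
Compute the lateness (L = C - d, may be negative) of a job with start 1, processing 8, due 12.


Completion = 1 + 8 = 9
Lateness = C - d = 9 - 12
= -3


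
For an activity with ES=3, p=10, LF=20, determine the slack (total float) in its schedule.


EF = ES + duration = 3 + 10 = 13
LS = LF - duration = 20 - 10 = 10
Total Float = LF - EF = 20 - 13
(or LS - ES = 10 - 3)
= 7


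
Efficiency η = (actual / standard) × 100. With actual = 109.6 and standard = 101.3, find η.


Efficiency = (actual / standard) × 100
= (109.6 / 101.3) × 100
= 108.2%


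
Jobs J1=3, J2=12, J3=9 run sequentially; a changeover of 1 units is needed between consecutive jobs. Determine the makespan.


Makespan = Σ processing + (n-1) × setup
= (3 + 12 + 9) + (3-1)×1
= 24 + 2
= 26 time units


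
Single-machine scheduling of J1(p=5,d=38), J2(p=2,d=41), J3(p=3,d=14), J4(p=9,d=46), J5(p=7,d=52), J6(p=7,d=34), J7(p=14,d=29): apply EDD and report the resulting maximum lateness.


EDD order: J3 → J7 → J6 → J1 → J2 → J4 → J5
Completion and lateness:
  J3: C=3, d=14, L=3-14=-11
  J7: C=17, d=29, L=17-29=-12
  J6: C=24, d=34, L=24-34=-10
  J1: C=29, d=38, L=29-38=-9
  J2: C=31, d=41, L=31-41=-10
  J4: C=40, d=46, L=40-46=-6
  J5: C=47, d=52, L=47-52=-5
Lmax = max(-11, -12, -10, -9, -10, -6, -5)
= -5


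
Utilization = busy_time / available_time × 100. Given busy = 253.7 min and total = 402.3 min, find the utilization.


Utilization = busy / total × 100
= 253.7 / 402.3 × 100
= 63.1%


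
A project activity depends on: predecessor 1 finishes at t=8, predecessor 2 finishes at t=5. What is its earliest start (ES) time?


ES = max of all predecessor completion times
Predecessors: [8, 5]
ES = max(8, 5)
= 8


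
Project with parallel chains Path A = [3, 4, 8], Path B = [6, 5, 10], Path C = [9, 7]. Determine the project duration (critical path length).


Path A: 3 + 4 + 8 = 15
Path B: 6 + 5 + 10 = 21
Path C: 9 + 7 = 16
Critical path = longest = max(15, 21, 16)
= 21 (Path B)


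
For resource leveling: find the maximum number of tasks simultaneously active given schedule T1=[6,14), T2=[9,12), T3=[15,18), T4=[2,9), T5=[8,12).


Check each time point for overlaps:
  t=8: 3 tasks active (T1, T4, T5)
Max concurrent = 3


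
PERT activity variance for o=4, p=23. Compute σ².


σ² = ((p - o) / 6)² = (p - o)² / 36
= (23 - 4)² / 36
= 19² / 36
= 361 / 36
= 10.0278


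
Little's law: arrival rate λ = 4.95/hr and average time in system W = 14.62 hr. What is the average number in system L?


Little's law: L = λ × W
= 4.95 × 14.62
= 72.37


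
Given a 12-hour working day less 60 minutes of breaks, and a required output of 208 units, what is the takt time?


Available = 12×60 - 60 = 660 min
Takt time = 660 / 208
= 3.17 min/unit


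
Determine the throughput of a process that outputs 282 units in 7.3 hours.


Throughput = units / time
= 282 / 7.3
= 38.6 units/hour


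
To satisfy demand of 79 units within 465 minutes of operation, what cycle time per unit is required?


Cycle time = available time / demand
= 465 / 79
= 5.89 min/unit


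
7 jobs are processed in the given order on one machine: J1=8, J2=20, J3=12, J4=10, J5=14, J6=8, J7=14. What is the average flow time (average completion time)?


Completion times:
  J1: completes at 8
  J2: completes at 28
  J3: completes at 40
  J4: completes at 50
  J5: completes at 64
  J6: completes at 72
  J7: completes at 86
Sum = 348
Average = 348/7
= 49.71


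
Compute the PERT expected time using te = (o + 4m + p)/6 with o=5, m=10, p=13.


te = (o + 4m + p) / 6
= (5 + 4×10 + 13) / 6
= (5 + 40 + 13) / 6
= 58 / 6
= 9.67


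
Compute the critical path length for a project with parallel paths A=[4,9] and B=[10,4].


Path A: 4 + 9 = 13
Path B: 10 + 4 = 14
Critical path = longest = max(13, 14)
= 14 (Path B)


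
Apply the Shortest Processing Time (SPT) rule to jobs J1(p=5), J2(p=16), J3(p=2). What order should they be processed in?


SPT: sort by shortest processing time
  J3: p=2
  J1: p=5
  J2: p=16
Order: J3 → J1 → J2


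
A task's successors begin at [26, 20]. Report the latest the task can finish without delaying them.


LF = min of all successor start times
Successors start at: [26, 20]
LF = min(26, 20)
= 20


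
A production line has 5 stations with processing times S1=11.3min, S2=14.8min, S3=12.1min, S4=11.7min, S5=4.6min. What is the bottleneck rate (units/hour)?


Bottleneck = longest station time
Station times: [11.3, 14.8, 12.1, 11.7, 4.6]
Max = 14.8 min
Rate = 60 / 14.8
= 4.05 units/hour (bottleneck: 14.8min)


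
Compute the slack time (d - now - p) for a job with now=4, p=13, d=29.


Slack = due - current_time - processing
= 29 - 4 - 13
= 12


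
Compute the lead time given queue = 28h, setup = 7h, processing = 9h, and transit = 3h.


Lead time = queue + setup + processing + transit
= 28 + 7 + 9 + 3
= 47 hours


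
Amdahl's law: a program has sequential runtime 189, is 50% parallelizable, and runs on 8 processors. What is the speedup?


Amdahl's law: T_p = T × ((1-p) + p/N)
= 189 × ((1-0.5) + 0.5/8)
= 189 × (0.50 + 0.0625)
= 189 × 0.5625
= 106.31
Speedup = 189/106.31
= 1.78×


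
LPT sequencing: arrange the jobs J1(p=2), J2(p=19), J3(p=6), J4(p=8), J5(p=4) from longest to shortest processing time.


LPT: sort by longest processing time first
  J2: p=19
  J4: p=8
  J3: p=6
  J5: p=4
  J1: p=2
Order: J2 → J4 → J3 → J5 → J1


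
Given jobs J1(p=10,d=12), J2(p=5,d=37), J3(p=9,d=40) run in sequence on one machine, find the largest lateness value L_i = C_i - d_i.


Lateness per job (L = C - d):
  J1: C=10, d=12, L=-2
  J2: C=15, d=37, L=-22
  J3: C=24, d=40, L=-16
Lmax = max(-2, -22, -16)
= -2


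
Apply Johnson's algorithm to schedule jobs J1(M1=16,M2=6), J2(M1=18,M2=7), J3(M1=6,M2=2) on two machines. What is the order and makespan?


Johnson's rule:
Group 1 (M1≤M2, sort by M1): []
Group 2 (M1>M2, sort desc M2): ['J2', 'J1', 'J3']
Sequence: J2 → J1 → J3
Makespan calculation:
  J2: M1 done=18, M2 done=25
  J1: M1 done=34, M2 done=40
  J3: M1 done=40, M2 done=42
= Sequence: J2 → J1 → J3, Makespan: 42


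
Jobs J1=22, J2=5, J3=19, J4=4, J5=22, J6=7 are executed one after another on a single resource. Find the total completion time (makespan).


Sequential makespan: sum all processing times
= 22 + 5 + 19 + 4 + 22 + 7
= 79 time units


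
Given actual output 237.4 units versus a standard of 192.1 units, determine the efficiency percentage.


Efficiency = (actual / standard) × 100
= (237.4 / 192.1) × 100
= 123.6%


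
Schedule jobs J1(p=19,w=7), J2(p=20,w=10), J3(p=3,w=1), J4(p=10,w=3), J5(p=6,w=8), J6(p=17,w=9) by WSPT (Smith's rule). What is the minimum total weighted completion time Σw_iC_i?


WSPT order (by p/w): J5 → J6 → J2 → J1 → J3 → J4
  J5: C=6, w·C=8×6=48
  J6: C=23, w·C=9×23=207
  J2: C=43, w·C=10×43=430
  J1: C=62, w·C=7×62=434
  J3: C=65, w·C=1×65=65
  J4: C=75, w·C=3×75=225
Σ w·C = 1409
= 1409


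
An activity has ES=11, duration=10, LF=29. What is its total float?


EF = ES + duration = 11 + 10 = 21
LS = LF - duration = 29 - 10 = 19
Total Float = LF - EF = 29 - 21
(or LS - ES = 19 - 11)
= 8


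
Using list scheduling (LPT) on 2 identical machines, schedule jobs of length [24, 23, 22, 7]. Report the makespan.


Jobs (LPT sorted): [24, 23, 22, 7]
Machines: 2
  J=24 → Machine 1 (load: 0+24=24)
  J=23 → Machine 2 (load: 0+23=23)
  J=22 → Machine 2 (load: 23+22=45)
  J=7 → Machine 1 (load: 24+7=31)
Machine loads: [31, 45]
Makespan = max = 45 time units


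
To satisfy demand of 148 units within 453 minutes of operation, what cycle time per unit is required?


Cycle time = available time / demand
= 453 / 148
= 3.06 min/unit


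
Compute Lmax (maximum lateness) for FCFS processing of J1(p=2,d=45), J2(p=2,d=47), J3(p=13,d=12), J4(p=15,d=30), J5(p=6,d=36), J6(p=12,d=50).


Lateness per job (L = C - d):
  J1: C=2, d=45, L=-43
  J2: C=4, d=47, L=-43
  J3: C=17, d=12, L=5
  J4: C=32, d=30, L=2
  J5: C=38, d=36, L=2
  J6: C=50, d=50, L=0
Lmax = max(-43, -43, 5, 2, 2, 0)
= 5


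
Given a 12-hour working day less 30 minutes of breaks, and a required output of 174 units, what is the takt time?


Available = 12×60 - 30 = 690 min
Takt time = 690 / 174
= 3.97 min/unit


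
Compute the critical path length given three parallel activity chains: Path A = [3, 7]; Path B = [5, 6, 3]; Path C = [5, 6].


Path A: 3 + 7 = 10
Path B: 5 + 6 + 3 = 14
Path C: 5 + 6 = 11
Critical path = longest = max(10, 14, 11)
= 14 (Path B)


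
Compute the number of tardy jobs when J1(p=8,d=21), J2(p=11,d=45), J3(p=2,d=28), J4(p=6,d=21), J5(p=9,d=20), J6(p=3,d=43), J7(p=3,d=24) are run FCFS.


Completion vs due date:
  J1: C=8, d=21 → on time
  J2: C=19, d=45 → on time
  J3: C=21, d=28 → on time
  J4: C=27, d=21 → TARDY
  J5: C=36, d=20 → TARDY
  J6: C=39, d=43 → on time
  J7: C=42, d=24 → TARDY
Tardy jobs: J4, J5, J7
Count = 3


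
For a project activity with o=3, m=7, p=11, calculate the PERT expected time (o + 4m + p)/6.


te = (o + 4m + p) / 6
= (3 + 4×7 + 11) / 6
= (3 + 28 + 11) / 6
= 42 / 6
= 7.00
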